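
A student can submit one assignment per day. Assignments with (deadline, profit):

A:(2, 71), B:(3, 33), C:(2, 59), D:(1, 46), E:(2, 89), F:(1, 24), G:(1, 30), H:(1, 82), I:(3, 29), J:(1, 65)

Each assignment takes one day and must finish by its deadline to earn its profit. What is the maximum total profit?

204

Profit order: E=89 H=82 A=71 J=65 C=59 D=46 B=33 G=30 I=29 F=24
Assign: E→slot 2, H→slot 1, A skipped, J skipped, C skipped, D skipped, B→slot 3, G skipped, I skipped, F skipped.
Slots: [1:H] [2:E] [3:B]
Profit = 82 + 89 + 33 = 204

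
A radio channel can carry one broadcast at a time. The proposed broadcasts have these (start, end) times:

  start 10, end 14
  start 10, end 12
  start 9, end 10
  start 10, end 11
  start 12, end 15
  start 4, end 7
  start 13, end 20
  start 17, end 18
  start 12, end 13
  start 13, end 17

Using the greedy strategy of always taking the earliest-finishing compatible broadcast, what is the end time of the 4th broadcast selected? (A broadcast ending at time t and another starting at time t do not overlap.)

13

Greedy by earliest finish: after sorting by end time, pick each interval compatible with the last pick.
By end time: (4,7), (9,10), (10,11), (10,12), (12,13), (10,14), (12,15), (13,17), (17,18), (13,20).
Pick (4,7); next start ≥ 7 → (9,10); next start ≥ 10 → (10,11); next start ≥ 11 → (12,13); next start ≥ 13 → (13,17); next start ≥ 17 → (17,18).
Selected: (4,7) (9,10) (10,11) (12,13) (13,17) (17,18)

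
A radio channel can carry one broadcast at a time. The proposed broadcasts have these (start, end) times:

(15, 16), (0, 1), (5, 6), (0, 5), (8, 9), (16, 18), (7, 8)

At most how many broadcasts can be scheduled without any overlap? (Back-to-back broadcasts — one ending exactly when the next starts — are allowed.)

Order by finish time; keep every interval that doesn't clash with the previous kept one.
Sorted by end: (0,1)  (0,5)  (5,6)  (7,8)  (8,9)  (15,16)  (16,18)
take (0,1); take (5,6); take (7,8); take (8,9); take (15,16); take (16,18).
Selected 6 broadcasts.

6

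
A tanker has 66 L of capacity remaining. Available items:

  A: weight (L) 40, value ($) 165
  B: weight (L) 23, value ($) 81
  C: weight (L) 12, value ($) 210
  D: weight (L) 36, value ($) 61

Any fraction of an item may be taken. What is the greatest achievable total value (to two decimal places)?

Greedy by value/weight ratio, highest first.
Order: C (210/12=17.50) > A (165/40=4.12) > B (81/23=3.52) > D (61/36=1.69)
Fill: take C (12 @ 210) → take A (40 @ 165) → take 14/23 of B → 49.30; 66/66 used.
Total value = 424.30

424.30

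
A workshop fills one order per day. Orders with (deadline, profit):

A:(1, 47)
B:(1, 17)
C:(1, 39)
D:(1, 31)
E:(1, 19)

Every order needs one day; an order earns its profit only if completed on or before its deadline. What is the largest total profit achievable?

47

Take jobs in profit order; each goes to the latest open slot no later than its deadline.
By profit: A(d1,47), C(d1,39), D(d1,31), E(d1,19), B(d1,17)
A→slot 1; C skipped; D skipped; E skipped; B skipped.
Profit = 47 = 47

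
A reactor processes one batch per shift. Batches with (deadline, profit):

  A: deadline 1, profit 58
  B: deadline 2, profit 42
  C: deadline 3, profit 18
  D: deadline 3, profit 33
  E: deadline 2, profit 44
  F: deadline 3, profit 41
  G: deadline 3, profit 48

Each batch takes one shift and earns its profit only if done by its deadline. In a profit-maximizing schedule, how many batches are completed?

Take jobs in profit order; each goes to the latest open slot no later than its deadline.
Profit order: A=58 G=48 E=44 B=42 F=41 D=33 C=18
Assign: A→slot 1, G→slot 3, E→slot 2, B skipped, F skipped, D skipped, C skipped.
Slots: [1:A] [2:E] [3:G]
3 of 7 scheduled.

3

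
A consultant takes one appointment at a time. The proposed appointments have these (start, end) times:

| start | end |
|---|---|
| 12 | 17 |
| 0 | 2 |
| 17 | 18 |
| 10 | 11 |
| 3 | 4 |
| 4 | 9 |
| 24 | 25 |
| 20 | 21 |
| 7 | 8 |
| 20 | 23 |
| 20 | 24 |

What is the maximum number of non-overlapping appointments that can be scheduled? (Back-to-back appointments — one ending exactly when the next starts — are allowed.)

Greedy by earliest finish: after sorting by end time, pick each interval compatible with the last pick.
By end time: (0,2), (3,4), (7,8), (4,9), (10,11), (12,17), (17,18), (20,21), (20,23), (20,24), (24,25).
Pick (0,2); next start ≥ 2 → (3,4); next start ≥ 4 → (7,8); next start ≥ 8 → (10,11); next start ≥ 11 → (12,17); next start ≥ 17 → (17,18); next start ≥ 18 → (20,21); next start ≥ 21 → (24,25).
Selected 8 appointments.

8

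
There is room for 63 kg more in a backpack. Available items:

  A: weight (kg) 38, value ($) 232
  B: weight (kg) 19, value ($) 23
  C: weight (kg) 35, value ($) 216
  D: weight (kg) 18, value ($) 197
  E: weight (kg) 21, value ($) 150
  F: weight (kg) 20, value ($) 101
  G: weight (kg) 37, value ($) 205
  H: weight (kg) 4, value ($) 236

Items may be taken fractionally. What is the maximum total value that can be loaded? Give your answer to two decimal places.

Order: H (236/4=59.00) > D (197/18=10.94) > E (150/21=7.14) > C (216/35=6.17) > A (232/38=6.11) > G (205/37=5.54) > F (101/20=5.05) > B (23/19=1.21)
Fill: take H (4 @ 236) → take D (18 @ 197) → take E (21 @ 150) → take 20/35 of C → 123.43; 63/63 used.
Total value = 706.43

706.43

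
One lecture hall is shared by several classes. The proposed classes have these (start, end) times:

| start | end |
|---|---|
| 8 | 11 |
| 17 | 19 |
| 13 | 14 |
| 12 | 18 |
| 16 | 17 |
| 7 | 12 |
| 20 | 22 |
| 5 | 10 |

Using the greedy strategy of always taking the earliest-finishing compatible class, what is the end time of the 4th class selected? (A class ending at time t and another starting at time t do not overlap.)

By end time: (5,10), (8,11), (7,12), (13,14), (16,17), (12,18), (17,19), (20,22).
Pick (5,10); next start ≥ 10 → (13,14); next start ≥ 14 → (16,17); next start ≥ 17 → (17,19); next start ≥ 19 → (20,22).
Selected: (5,10) (13,14) (16,17) (17,19) (20,22)

19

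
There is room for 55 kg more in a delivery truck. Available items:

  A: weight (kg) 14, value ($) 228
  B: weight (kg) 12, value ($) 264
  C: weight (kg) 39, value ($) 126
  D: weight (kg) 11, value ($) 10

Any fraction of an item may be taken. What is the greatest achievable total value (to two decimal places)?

585.69

Order: B (264/12=22.00) > A (228/14=16.29) > C (126/39=3.23) > D (10/11=0.91)
Fill: take B (12 @ 264) → take A (14 @ 228) → take 29/39 of C → 93.69; 55/55 used.
Total value = 585.69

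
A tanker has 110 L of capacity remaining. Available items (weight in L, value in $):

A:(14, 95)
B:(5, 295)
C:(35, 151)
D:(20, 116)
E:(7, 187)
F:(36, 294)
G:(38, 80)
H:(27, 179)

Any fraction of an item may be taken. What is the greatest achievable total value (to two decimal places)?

1170.31

Greedy by value/weight ratio, highest first.
Order: B (295/5=59.00) > E (187/7=26.71) > F (294/36=8.17) > A (95/14=6.79) > H (179/27=6.63) > D (116/20=5.80) > C (151/35=4.31) > G (80/38=2.11)
Fill: take B (5 @ 295) → take E (7 @ 187) → take F (36 @ 294) → take A (14 @ 95) → take H (27 @ 179) → take D (20 @ 116) → take 1/35 of C → 4.31; 110/110 used.
Total value = 1170.31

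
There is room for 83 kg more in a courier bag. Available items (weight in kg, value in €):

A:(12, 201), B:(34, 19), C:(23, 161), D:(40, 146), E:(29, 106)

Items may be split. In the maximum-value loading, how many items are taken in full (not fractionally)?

3

Order: A (201/12=16.75) > C (161/23=7.00) > E (106/29=3.66) > D (146/40=3.65) > B (19/34=0.56)
Fill: take A (12 @ 201) → take C (23 @ 161) → take E (29 @ 106) → take 19/40 of D → 69.35; 83/83 used.
3 item(s) taken whole; one partial (take 19/40 of D).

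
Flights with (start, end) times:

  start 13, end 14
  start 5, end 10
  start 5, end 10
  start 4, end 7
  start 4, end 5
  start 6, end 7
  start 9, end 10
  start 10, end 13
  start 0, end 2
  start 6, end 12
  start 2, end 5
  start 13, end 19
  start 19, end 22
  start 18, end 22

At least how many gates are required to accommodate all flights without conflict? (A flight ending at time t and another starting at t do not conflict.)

5

starts: [0, 2, 4, 4, 5, 5, 6, 6, 9, 10, 13, 13, 18, 19]
ends:   [2, 5, 5, 7, 7, 10, 10, 10, 12, 13, 14, 19, 22, 22]
s0→1 e2→0 s2→1 s4→2 s4→3 e5→2 e5→1 s5→2 s5→3 s6→4 s6→5  — peak 5.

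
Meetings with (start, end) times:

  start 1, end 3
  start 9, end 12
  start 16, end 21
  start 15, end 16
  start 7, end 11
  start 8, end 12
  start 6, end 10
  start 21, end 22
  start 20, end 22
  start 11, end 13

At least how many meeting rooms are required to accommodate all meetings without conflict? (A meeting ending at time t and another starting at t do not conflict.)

4

starts: [1, 6, 7, 8, 9, 11, 15, 16, 20, 21]
ends:   [3, 10, 11, 12, 12, 13, 16, 21, 22, 22]
s1→1 e3→0 s6→1 s7→2 s8→3 s9→4  — peak 4.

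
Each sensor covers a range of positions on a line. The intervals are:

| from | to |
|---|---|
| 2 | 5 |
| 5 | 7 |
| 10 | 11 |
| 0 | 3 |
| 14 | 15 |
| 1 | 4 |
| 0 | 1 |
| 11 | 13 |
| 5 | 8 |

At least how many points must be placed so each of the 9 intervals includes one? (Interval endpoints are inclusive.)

Process intervals by earliest right end; each time one isn't hit yet, stab at its right endpoint.
By right end: [0,1]  [0,3]  [1,4]  [2,5]  [5,7]  [5,8]  [10,11]  [11,13]  [14,15]
[0,1] uncovered → point at 1; [2,5] uncovered → point at 5; [10,11] uncovered → point at 11; [14,15] uncovered → point at 15.
Points: 1, 5, 11, 15 (4 total).

4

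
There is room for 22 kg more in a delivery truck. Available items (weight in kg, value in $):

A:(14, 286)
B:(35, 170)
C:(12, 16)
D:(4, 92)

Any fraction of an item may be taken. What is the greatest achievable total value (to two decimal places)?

Sort by value per unit weight and fill in that order.
Order: D (92/4=23.00) > A (286/14=20.43) > B (170/35=4.86) > C (16/12=1.33)
Fill: take D (4 @ 92) → take A (14 @ 286) → take 4/35 of B → 19.43; 22/22 used.
Total value = 397.43

397.43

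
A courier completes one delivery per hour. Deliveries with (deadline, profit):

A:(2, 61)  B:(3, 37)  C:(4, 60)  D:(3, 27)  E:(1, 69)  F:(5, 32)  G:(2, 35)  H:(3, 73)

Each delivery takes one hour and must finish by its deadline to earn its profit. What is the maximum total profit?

By profit: H(d3,73), E(d1,69), A(d2,61), C(d4,60), B(d3,37), G(d2,35), F(d5,32), D(d3,27)
H→slot 3; E→slot 1; A→slot 2; C→slot 4; B skipped; G skipped; F→slot 5; D skipped.
Profit = 69 + 61 + 73 + 60 + 32 = 295

295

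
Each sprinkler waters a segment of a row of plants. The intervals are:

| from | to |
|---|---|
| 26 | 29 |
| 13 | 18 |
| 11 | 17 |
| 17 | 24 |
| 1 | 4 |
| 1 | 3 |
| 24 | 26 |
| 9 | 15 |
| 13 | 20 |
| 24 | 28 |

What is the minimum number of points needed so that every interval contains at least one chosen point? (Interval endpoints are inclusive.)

4

Sort by right endpoint; whenever an interval is uncovered, place a point at its right end.
By right end: [1,3]  [1,4]  [9,15]  [11,17]  [13,18]  [13,20]  [17,24]  [24,26]  [24,28]  [26,29]
[1,3] uncovered → point at 3; [9,15] uncovered → point at 15; [17,24] uncovered → point at 24; [26,29] uncovered → point at 29.
Points: 3, 15, 24, 29 (4 total).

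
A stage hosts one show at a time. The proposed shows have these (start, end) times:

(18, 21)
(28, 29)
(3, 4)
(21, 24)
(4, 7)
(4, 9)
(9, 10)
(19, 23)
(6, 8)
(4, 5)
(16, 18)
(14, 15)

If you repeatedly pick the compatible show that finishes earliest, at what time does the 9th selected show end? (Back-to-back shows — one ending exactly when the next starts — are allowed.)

29

By end time: (3,4), (4,5), (4,7), (6,8), (4,9), (9,10), (14,15), (16,18), (18,21), (19,23), (21,24), (28,29).
Pick (3,4); next start ≥ 4 → (4,5); next start ≥ 5 → (6,8); next start ≥ 8 → (9,10); next start ≥ 10 → (14,15); next start ≥ 15 → (16,18); next start ≥ 18 → (18,21); next start ≥ 21 → (21,24); next start ≥ 24 → (28,29).
Selected: (3,4) (4,5) (6,8) (9,10) (14,15) (16,18) (18,21) (21,24) (28,29)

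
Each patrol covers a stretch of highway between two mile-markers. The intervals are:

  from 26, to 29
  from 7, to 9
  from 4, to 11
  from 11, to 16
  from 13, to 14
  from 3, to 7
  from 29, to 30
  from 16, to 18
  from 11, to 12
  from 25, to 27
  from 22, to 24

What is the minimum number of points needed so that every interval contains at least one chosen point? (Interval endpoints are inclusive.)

By right end: [3,7]  [7,9]  [4,11]  [11,12]  [13,14]  [11,16]  [16,18]  [22,24]  [25,27]  [26,29]  [29,30]
[3,7] uncovered → point at 7; [11,12] uncovered → point at 12; [13,14] uncovered → point at 14; [16,18] uncovered → point at 18; [22,24] uncovered → point at 24; [25,27] uncovered → point at 27; [29,30] uncovered → point at 30.
Points: 7, 12, 14, 18, 24, 27, 30 (7 total).

7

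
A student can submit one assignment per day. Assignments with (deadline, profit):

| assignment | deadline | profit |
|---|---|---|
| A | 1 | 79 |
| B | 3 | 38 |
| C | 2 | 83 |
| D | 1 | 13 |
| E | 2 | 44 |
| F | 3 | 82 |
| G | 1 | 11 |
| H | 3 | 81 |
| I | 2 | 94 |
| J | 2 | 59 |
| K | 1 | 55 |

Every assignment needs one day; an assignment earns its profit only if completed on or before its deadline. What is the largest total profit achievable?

259

Take jobs in profit order; each goes to the latest open slot no later than its deadline.
By profit: I(d2,94), C(d2,83), F(d3,82), H(d3,81), A(d1,79), J(d2,59), K(d1,55), E(d2,44), B(d3,38), D(d1,13), G(d1,11)
I→slot 2; C→slot 1; F→slot 3; H skipped; A skipped; J skipped; K skipped; E skipped; B skipped; D skipped; G skipped.
Profit = 83 + 94 + 82 = 259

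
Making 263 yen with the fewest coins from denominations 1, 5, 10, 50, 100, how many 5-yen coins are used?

Use the largest denomination that fits, subtract, and repeat.
263 = 2×100 + 1×50 + 1×10 + 3×1
Count of 5: 0

0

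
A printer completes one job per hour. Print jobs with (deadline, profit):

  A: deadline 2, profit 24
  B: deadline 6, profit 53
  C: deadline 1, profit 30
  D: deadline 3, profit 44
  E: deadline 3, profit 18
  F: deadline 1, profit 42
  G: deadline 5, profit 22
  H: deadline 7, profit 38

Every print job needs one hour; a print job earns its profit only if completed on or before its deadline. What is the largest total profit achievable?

223

Sort by profit descending; place each in the latest free slot ≤ its deadline.
Profit order: B=53 D=44 F=42 H=38 C=30 A=24 G=22 E=18
Assign: B→slot 6, D→slot 3, F→slot 1, H→slot 7, C skipped, A→slot 2, G→slot 5, E skipped.
Slots: [1:F] [2:A] [3:D] [5:G] [6:B] [7:H]
Profit = 42 + 24 + 44 + 22 + 53 + 38 = 223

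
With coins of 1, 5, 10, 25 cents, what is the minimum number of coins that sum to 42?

42 = 1×25 + 1×10 + 1×5 + 2×1
Total coins = 1 + 1 + 1 + 2 = 5

5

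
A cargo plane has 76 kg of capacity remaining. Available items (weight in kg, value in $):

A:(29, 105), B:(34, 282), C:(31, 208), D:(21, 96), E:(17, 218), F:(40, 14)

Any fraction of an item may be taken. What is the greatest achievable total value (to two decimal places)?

Greedy by value/weight ratio, highest first.
Order: E (218/17=12.82) > B (282/34=8.29) > C (208/31=6.71) > D (96/21=4.57) > A (105/29=3.62) > F (14/40=0.35)
Fill: take E (17 @ 218) → take B (34 @ 282) → take 25/31 of C → 167.74; 76/76 used.
Total value = 667.74

667.74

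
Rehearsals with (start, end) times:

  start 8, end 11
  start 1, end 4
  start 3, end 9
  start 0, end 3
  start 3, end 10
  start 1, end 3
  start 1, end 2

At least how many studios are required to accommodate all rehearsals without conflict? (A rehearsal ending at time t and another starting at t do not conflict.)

4

Count concurrent intervals with a sweep; the peak is the room count.
starts: [0, 1, 1, 1, 3, 3, 8]
ends:   [2, 3, 3, 4, 9, 10, 11]
s0→1 s1→2 s1→3 s1→4  — peak 4.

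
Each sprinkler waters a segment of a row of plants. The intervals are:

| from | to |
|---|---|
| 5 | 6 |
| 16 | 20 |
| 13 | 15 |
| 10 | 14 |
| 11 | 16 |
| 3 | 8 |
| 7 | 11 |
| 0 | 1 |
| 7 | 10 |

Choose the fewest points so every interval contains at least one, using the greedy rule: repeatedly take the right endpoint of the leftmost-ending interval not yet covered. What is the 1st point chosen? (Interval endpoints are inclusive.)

Sort by right endpoint; whenever an interval is uncovered, place a point at its right end.
Sorted: [0,1] [5,6] [3,8] [7,10] [7,11] [10,14] [13,15] [11,16] [16,20]
{[0,1]} hit by 1; {[5,6],[3,8]} hit by 6; {[7,10],[7,11],[10,14]} hit by 10; {[13,15],[11,16]} hit by 15; {[16,20]} hit by 20.
Points: 1, 6, 10, 15, 20 (5 total).

1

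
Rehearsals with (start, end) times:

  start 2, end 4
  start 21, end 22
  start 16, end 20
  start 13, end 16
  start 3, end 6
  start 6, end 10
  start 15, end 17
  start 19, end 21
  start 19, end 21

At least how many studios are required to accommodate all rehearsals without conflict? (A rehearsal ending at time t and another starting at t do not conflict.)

3

The answer is the maximum number of intervals overlapping at any instant.
starts: [2, 3, 6, 13, 15, 16, 19, 19, 21]
ends:   [4, 6, 10, 16, 17, 20, 21, 21, 22]
s2→1 s3→2 e4→1 e6→0 s6→1 e10→0 s13→1 s15→2 e16→1 s16→2 e17→1 s19→2 s19→3  — peak 3.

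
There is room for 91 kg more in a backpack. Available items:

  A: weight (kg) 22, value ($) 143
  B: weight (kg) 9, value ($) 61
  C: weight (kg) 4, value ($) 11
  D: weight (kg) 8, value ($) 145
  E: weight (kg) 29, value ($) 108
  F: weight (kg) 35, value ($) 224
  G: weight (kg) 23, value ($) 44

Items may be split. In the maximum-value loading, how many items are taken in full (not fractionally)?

4

Sort by value per unit weight and fill in that order.
Ratios (sorted): D 18.12, B 6.78, A 6.50, F 6.40, E 3.72, C 2.75, G 1.91
take D (8 @ 145); take B (9 @ 61); take A (22 @ 143); take F (35 @ 224); take 17/29 of E → 63.31. Capacity used 91/91.
4 item(s) taken whole; one partial (take 17/29 of E).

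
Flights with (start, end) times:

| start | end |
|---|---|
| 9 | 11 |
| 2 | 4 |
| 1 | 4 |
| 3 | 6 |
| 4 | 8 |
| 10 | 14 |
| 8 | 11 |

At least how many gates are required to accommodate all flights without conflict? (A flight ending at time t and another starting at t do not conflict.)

3

Events (time:±→running): 1:+→1 2:+→2 3:+→3 … peak 3.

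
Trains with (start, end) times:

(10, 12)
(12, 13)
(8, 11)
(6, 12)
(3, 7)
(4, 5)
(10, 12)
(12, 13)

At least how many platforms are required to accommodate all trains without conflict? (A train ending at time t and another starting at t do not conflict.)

4

starts: [3, 4, 6, 8, 10, 10, 12, 12]
ends:   [5, 7, 11, 12, 12, 12, 13, 13]
s3→1 s4→2 e5→1 s6→2 e7→1 s8→2 s10→3 s10→4  — peak 4.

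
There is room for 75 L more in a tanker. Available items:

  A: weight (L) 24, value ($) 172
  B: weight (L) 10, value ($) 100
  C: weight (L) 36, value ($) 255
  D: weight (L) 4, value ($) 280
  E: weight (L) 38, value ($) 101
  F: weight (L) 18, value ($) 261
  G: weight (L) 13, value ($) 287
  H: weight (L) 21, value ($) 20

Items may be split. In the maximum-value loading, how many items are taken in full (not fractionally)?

Sort by value per unit weight and fill in that order.
Order: D (280/4=70.00) > G (287/13=22.08) > F (261/18=14.50) > B (100/10=10.00) > A (172/24=7.17) > C (255/36=7.08) > E (101/38=2.66) > H (20/21=0.95)
Fill: take D (4 @ 280) → take G (13 @ 287) → take F (18 @ 261) → take B (10 @ 100) → take A (24 @ 172) → take 6/36 of C → 42.50; 75/75 used.
5 item(s) taken whole; one partial (take 6/36 of C).

5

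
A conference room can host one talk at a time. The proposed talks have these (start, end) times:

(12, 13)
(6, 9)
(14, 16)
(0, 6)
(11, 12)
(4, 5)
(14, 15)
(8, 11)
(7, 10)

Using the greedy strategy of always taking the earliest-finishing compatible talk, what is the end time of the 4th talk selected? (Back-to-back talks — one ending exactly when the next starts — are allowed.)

13

By end time: (4,5), (0,6), (6,9), (7,10), (8,11), (11,12), (12,13), (14,15), (14,16).
Pick (4,5); next start ≥ 5 → (6,9); next start ≥ 9 → (11,12); next start ≥ 12 → (12,13); next start ≥ 13 → (14,15).
Selected: (4,5) (6,9) (11,12) (12,13) (14,15)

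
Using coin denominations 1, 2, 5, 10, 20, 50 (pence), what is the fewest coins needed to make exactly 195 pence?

Greedy: take as many of the largest coin as possible, then repeat with the remainder.
195 − 3×50→45 − 2×20→5 − 1×5→0
Total coins = 3 + 2 + 1 = 6

6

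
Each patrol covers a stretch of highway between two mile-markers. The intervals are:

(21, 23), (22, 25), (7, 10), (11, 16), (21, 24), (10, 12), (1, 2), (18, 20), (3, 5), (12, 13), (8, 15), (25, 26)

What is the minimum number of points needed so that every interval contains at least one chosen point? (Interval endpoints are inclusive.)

Sorted: [1,2] [3,5] [7,10] [10,12] [12,13] [8,15] [11,16] [18,20] [21,23] [21,24] [22,25] [25,26]
{[1,2]} hit by 2; {[3,5]} hit by 5; {[7,10],[10,12]} hit by 10; {[12,13],[8,15],[11,16]} hit by 13; {[18,20]} hit by 20; {[21,23],[21,24],[22,25]} hit by 23; {[25,26]} hit by 26.
Points: 2, 5, 10, 13, 20, 23, 26 (7 total).

7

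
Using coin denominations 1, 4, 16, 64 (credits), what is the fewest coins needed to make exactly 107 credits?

Use the largest denomination that fits, subtract, and repeat.
107 − 1×64→43 − 2×16→11 − 2×4→3 − 3×1→0
Total coins = 1 + 2 + 2 + 3 = 8

8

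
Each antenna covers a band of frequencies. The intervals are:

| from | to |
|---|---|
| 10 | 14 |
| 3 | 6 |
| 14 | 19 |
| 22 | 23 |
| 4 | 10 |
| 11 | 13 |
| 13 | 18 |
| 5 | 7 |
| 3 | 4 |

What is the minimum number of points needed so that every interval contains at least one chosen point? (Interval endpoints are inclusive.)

5

Process intervals by earliest right end; each time one isn't hit yet, stab at its right endpoint.
Sorted: [3,4] [3,6] [5,7] [4,10] [11,13] [10,14] [13,18] [14,19] [22,23]
{[3,4],[3,6]} hit by 4; {[5,7],[4,10]} hit by 7; {[11,13],[10,14],[13,18]} hit by 13; {[14,19]} hit by 19; {[22,23]} hit by 23.
Points: 4, 7, 13, 19, 23 (5 total).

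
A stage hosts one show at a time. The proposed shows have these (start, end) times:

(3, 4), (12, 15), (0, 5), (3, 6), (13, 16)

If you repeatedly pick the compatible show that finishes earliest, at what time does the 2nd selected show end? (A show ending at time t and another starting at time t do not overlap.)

Order by finish time; keep every interval that doesn't clash with the previous kept one.
Sorted by end: (3,4)  (0,5)  (3,6)  (12,15)  (13,16)
take (3,4); take (12,15); skip (13,16).
Selected: (3,4) (12,15)

15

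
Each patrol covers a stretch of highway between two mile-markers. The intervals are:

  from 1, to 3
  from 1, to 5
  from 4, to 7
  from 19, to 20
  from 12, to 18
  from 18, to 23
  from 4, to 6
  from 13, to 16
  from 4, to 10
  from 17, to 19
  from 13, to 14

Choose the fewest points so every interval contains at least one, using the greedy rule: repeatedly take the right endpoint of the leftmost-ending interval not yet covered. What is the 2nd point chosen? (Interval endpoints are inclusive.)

Sorted: [1,3] [1,5] [4,6] [4,7] [4,10] [13,14] [13,16] [12,18] [17,19] [19,20] [18,23]
{[1,3],[1,5]} hit by 3; {[4,6],[4,7],[4,10]} hit by 6; {[13,14],[13,16],[12,18]} hit by 14; {[17,19],[19,20],[18,23]} hit by 19.
Points: 3, 6, 14, 19 (4 total).

6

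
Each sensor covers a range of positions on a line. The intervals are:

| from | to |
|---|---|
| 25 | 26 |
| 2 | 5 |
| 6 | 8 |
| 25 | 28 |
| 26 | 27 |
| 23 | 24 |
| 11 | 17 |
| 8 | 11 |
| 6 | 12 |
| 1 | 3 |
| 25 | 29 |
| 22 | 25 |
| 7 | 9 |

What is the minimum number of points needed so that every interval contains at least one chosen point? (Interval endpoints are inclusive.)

5

Sort by right endpoint; whenever an interval is uncovered, place a point at its right end.
By right end: [1,3]  [2,5]  [6,8]  [7,9]  [8,11]  [6,12]  [11,17]  [23,24]  [22,25]  [25,26]  [26,27]  [25,28]  [25,29]
[1,3] uncovered → point at 3; [6,8] uncovered → point at 8; [11,17] uncovered → point at 17; [23,24] uncovered → point at 24; [25,26] uncovered → point at 26.
Points: 3, 8, 17, 24, 26 (5 total).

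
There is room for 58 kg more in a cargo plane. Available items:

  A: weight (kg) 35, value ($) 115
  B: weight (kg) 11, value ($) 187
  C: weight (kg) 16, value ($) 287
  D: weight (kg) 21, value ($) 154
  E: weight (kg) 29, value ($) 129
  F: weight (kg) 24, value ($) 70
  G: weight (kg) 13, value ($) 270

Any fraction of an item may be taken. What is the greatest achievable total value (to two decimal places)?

Greedy by value/weight ratio, highest first.
Ratios (sorted): G 20.77, C 17.94, B 17.00, D 7.33, E 4.45, A 3.29, F 2.92
take G (13 @ 270); take C (16 @ 287); take B (11 @ 187); take 18/21 of D → 132.00. Capacity used 58/58.
Total value = 876.00

876.00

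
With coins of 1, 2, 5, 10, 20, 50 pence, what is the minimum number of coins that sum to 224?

224 − 4×50→24 − 1×20→4 − 2×2→0
Total coins = 4 + 1 + 2 = 7

7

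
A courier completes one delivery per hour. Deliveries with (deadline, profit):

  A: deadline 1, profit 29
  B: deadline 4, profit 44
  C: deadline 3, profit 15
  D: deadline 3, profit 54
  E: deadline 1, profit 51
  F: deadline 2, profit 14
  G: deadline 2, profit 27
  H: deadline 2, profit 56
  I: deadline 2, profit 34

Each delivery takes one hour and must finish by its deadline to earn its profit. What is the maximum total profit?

205

Take jobs in profit order; each goes to the latest open slot no later than its deadline.
By profit: H(d2,56), D(d3,54), E(d1,51), B(d4,44), I(d2,34), A(d1,29), G(d2,27), C(d3,15), F(d2,14)
H→slot 2; D→slot 3; E→slot 1; B→slot 4; I skipped; A skipped; G skipped; C skipped; F skipped.
Profit = 51 + 56 + 54 + 44 = 205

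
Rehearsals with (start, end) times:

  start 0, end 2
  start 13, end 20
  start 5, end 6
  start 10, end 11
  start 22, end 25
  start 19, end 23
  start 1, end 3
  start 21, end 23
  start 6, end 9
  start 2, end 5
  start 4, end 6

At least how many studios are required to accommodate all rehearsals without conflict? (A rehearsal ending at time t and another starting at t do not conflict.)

starts: [0, 1, 2, 4, 5, 6, 10, 13, 19, 21, 22]
ends:   [2, 3, 5, 6, 6, 9, 11, 20, 23, 23, 25]
s0→1 s1→2 e2→1 s2→2 e3→1 s4→2 e5→1 s5→2 e6→1 e6→0 s6→1 e9→0 s10→1 e11→0 s13→1 s19→2 e20→1 s21→2 s22→3  — peak 3.

3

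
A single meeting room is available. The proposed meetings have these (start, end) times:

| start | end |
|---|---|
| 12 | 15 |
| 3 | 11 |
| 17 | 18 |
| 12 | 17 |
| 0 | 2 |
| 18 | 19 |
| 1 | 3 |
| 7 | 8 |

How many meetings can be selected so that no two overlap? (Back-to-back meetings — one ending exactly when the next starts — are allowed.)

Order by finish time; keep every interval that doesn't clash with the previous kept one.
By end time: (0,2), (1,3), (7,8), (3,11), (12,15), (12,17), (17,18), (18,19).
Pick (0,2); next start ≥ 2 → (7,8); next start ≥ 8 → (12,15); next start ≥ 15 → (17,18); next start ≥ 18 → (18,19).
Selected 5 meetings.

5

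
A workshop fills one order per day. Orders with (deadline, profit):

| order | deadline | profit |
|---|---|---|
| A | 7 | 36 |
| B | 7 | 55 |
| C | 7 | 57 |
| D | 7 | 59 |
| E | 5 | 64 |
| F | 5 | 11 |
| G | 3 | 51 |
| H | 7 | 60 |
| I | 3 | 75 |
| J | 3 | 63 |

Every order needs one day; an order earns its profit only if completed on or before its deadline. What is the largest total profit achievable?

433

Sort by profit descending; place each in the latest free slot ≤ its deadline.
By profit: I(d3,75), E(d5,64), J(d3,63), H(d7,60), D(d7,59), C(d7,57), B(d7,55), G(d3,51), A(d7,36), F(d5,11)
I→slot 3; E→slot 5; J→slot 2; H→slot 7; D→slot 6; C→slot 4; B→slot 1; G skipped; A skipped; F skipped.
Profit = 55 + 63 + 75 + 57 + 64 + 59 + 60 = 433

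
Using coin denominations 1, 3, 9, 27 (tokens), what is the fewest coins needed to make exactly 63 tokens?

Greedy: take as many of the largest coin as possible, then repeat with the remainder.
63 = 2×27 + 1×9
Total coins = 2 + 1 = 3

3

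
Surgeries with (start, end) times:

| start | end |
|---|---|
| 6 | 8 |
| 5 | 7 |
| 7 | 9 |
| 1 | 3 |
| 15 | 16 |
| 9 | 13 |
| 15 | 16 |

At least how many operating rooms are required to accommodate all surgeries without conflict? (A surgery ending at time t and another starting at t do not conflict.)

2

Events (time:±→running): 1:+→1 3:-→0 5:+→1 6:+→2 … peak 2.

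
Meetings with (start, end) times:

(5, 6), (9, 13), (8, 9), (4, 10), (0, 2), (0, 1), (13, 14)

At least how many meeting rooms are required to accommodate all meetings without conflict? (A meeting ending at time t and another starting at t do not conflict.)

2

Events (time:±→running): 0:+→1 0:+→2 … peak 2.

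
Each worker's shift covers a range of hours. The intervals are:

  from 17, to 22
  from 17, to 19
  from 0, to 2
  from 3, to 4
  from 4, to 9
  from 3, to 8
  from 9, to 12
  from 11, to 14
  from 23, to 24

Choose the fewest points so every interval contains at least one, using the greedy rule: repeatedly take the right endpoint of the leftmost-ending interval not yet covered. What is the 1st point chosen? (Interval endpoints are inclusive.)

2

By right end: [0,2]  [3,4]  [3,8]  [4,9]  [9,12]  [11,14]  [17,19]  [17,22]  [23,24]
[0,2] uncovered → point at 2; [3,4] uncovered → point at 4; [9,12] uncovered → point at 12; [17,19] uncovered → point at 19; [23,24] uncovered → point at 24.
Points: 2, 4, 12, 19, 24 (5 total).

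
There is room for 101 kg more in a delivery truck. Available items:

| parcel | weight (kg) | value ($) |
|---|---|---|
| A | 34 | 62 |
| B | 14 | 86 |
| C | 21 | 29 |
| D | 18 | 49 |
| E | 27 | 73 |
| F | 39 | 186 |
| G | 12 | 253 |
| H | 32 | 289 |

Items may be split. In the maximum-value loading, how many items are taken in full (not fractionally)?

Order: G (253/12=21.08) > H (289/32=9.03) > B (86/14=6.14) > F (186/39=4.77) > D (49/18=2.72) > E (73/27=2.70) > A (62/34=1.82) > C (29/21=1.38)
Fill: take G (12 @ 253) → take H (32 @ 289) → take B (14 @ 86) → take F (39 @ 186) → take 4/18 of D → 10.89; 101/101 used.
4 item(s) taken whole; one partial (take 4/18 of D).

4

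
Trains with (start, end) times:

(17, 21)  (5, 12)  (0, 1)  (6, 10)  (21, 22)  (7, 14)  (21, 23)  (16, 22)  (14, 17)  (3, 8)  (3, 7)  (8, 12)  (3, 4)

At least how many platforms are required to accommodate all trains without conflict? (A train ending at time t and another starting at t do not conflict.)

4

Count concurrent intervals with a sweep; the peak is the room count.
starts: [0, 3, 3, 3, 5, 6, 7, 8, 14, 16, 17, 21, 21]
ends:   [1, 4, 7, 8, 10, 12, 12, 14, 17, 21, 22, 22, 23]
s0→1 e1→0 s3→1 s3→2 s3→3 e4→2 s5→3 s6→4  — peak 4.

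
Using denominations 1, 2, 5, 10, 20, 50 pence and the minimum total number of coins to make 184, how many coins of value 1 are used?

0

Greedy: take as many of the largest coin as possible, then repeat with the remainder.
184 − 3×50→34 − 1×20→14 − 1×10→4 − 2×2→0
Count of 1: 0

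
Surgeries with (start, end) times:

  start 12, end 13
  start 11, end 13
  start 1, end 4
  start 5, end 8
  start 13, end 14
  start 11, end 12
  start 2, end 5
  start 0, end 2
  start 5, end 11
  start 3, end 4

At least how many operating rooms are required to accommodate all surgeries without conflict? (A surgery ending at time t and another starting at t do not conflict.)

The answer is the maximum number of intervals overlapping at any instant.
starts: [0, 1, 2, 3, 5, 5, 11, 11, 12, 13]
ends:   [2, 4, 4, 5, 8, 11, 12, 13, 13, 14]
s0→1 s1→2 e2→1 s2→2 s3→3  — peak 3.

3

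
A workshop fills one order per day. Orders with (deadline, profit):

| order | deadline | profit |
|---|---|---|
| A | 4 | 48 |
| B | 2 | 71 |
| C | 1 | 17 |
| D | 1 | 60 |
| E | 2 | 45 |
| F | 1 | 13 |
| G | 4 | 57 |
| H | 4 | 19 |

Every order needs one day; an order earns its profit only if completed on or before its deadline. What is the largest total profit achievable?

236

Take jobs in profit order; each goes to the latest open slot no later than its deadline.
Profit order: B=71 D=60 G=57 A=48 E=45 H=19 C=17 F=13
Assign: B→slot 2, D→slot 1, G→slot 4, A→slot 3, E skipped, H skipped, C skipped, F skipped.
Slots: [1:D] [2:B] [3:A] [4:G]
Profit = 60 + 71 + 48 + 57 = 236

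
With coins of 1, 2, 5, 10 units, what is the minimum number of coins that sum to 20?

20 − 2×10→0
Total coins = 2 = 2

2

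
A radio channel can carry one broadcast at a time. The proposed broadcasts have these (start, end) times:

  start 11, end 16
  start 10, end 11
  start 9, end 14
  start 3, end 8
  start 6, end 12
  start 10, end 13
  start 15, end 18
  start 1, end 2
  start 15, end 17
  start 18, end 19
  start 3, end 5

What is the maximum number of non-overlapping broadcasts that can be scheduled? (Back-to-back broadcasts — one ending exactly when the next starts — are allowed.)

5

Sorted by end: (1,2)  (3,5)  (3,8)  (10,11)  (6,12)  (10,13)  (9,14)  (11,16)  (15,17)  (15,18)  (18,19)
take (1,2); take (3,5); skip (3,8); take (10,11); take (11,16); take (18,19).
Selected 5 broadcasts.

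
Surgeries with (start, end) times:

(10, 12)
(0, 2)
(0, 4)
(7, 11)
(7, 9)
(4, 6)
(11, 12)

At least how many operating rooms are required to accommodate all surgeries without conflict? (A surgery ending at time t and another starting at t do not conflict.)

The answer is the maximum number of intervals overlapping at any instant.
Events (time:±→running): 0:+→1 0:+→2 … peak 2.

2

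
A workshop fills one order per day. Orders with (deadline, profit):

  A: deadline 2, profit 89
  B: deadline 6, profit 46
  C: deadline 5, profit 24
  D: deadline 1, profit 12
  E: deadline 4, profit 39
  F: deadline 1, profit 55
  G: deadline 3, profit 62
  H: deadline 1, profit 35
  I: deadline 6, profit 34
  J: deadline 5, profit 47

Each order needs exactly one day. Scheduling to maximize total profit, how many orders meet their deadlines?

Sort by profit descending; place each in the latest free slot ≤ its deadline.
By profit: A(d2,89), G(d3,62), F(d1,55), J(d5,47), B(d6,46), E(d4,39), H(d1,35), I(d6,34), C(d5,24), D(d1,12)
A→slot 2; G→slot 3; F→slot 1; J→slot 5; B→slot 6; E→slot 4; H skipped; I skipped; C skipped; D skipped.
6 of 10 scheduled.

6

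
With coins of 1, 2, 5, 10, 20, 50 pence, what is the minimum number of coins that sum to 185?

Greedy: take as many of the largest coin as possible, then repeat with the remainder.
185 = 3×50 + 1×20 + 1×10 + 1×5
Total coins = 3 + 1 + 1 + 1 = 6

6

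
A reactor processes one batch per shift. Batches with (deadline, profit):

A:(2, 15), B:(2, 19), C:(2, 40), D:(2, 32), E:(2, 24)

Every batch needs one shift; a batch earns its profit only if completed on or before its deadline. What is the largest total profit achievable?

72

Sort by profit descending; place each in the latest free slot ≤ its deadline.
By profit: C(d2,40), D(d2,32), E(d2,24), B(d2,19), A(d2,15)
C→slot 2; D→slot 1; E skipped; B skipped; A skipped.
Profit = 32 + 40 = 72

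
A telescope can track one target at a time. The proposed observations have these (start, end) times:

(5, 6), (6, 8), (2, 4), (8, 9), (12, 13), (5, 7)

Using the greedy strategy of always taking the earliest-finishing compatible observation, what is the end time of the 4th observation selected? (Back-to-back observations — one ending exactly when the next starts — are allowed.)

Sort by end time and greedily take each interval whose start is ≥ the last chosen end.
By end time: (2,4), (5,6), (5,7), (6,8), (8,9), (12,13).
Pick (2,4); next start ≥ 4 → (5,6); next start ≥ 6 → (6,8); next start ≥ 8 → (8,9); next start ≥ 9 → (12,13).
Selected: (2,4) (5,6) (6,8) (8,9) (12,13)

9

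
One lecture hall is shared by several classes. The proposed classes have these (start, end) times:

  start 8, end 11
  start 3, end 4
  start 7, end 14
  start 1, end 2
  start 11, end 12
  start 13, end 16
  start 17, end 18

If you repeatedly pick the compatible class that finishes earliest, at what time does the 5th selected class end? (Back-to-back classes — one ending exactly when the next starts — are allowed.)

Order by finish time; keep every interval that doesn't clash with the previous kept one.
By end time: (1,2), (3,4), (8,11), (11,12), (7,14), (13,16), (17,18).
Pick (1,2); next start ≥ 2 → (3,4); next start ≥ 4 → (8,11); next start ≥ 11 → (11,12); next start ≥ 12 → (13,16); next start ≥ 16 → (17,18).
Selected: (1,2) (3,4) (8,11) (11,12) (13,16) (17,18)

16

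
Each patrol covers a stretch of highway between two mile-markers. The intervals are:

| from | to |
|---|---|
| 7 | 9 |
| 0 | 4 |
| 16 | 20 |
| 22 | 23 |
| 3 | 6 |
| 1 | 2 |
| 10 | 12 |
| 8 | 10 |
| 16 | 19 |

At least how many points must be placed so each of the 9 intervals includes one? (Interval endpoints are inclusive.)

6

Sort by right endpoint; whenever an interval is uncovered, place a point at its right end.
Sorted: [1,2] [0,4] [3,6] [7,9] [8,10] [10,12] [16,19] [16,20] [22,23]
{[1,2],[0,4]} hit by 2; {[3,6]} hit by 6; {[7,9],[8,10]} hit by 9; {[10,12]} hit by 12; {[16,19],[16,20]} hit by 19; {[22,23]} hit by 23.
Points: 2, 6, 9, 12, 19, 23 (6 total).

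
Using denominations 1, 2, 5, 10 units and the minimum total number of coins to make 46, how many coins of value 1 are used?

1

46 = 4×10 + 1×5 + 1×1
Count of 1: 1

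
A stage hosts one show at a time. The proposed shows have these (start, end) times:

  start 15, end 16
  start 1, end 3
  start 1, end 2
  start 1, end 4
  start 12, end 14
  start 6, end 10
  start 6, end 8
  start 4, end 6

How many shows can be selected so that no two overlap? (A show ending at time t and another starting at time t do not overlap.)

Sorted by end: (1,2)  (1,3)  (1,4)  (4,6)  (6,8)  (6,10)  (12,14)  (15,16)
take (1,2); skip (1,4); take (4,6); take (6,8); skip (6,10); take (12,14); take (15,16).
Selected 5 shows.

5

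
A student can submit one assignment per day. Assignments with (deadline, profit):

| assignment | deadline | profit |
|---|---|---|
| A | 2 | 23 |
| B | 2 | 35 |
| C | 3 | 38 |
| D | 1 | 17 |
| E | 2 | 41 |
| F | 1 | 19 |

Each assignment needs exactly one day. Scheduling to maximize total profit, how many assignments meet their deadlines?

Sort by profit descending; place each in the latest free slot ≤ its deadline.
Profit order: E=41 C=38 B=35 A=23 F=19 D=17
Assign: E→slot 2, C→slot 3, B→slot 1, A skipped, F skipped, D skipped.
Slots: [1:B] [2:E] [3:C]
3 of 6 scheduled.

3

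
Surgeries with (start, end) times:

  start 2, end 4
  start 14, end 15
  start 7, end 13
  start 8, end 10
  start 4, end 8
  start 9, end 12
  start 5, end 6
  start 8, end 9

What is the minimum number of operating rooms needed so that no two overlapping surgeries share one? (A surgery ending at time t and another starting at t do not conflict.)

3

Events (time:±→running): 2:+→1 4:-→0 4:+→1 5:+→2 6:-→1 7:+→2 8:-→1 8:+→2 8:+→3 … peak 3.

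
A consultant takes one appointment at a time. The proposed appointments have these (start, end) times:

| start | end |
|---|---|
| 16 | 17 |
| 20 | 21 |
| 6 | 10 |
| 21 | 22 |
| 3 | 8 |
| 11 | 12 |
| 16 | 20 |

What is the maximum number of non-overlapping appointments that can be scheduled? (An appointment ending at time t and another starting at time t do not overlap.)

5

Sort by end time and greedily take each interval whose start is ≥ the last chosen end.
By end time: (3,8), (6,10), (11,12), (16,17), (16,20), (20,21), (21,22).
Pick (3,8); next start ≥ 8 → (11,12); next start ≥ 12 → (16,17); next start ≥ 17 → (20,21); next start ≥ 21 → (21,22).
Selected 5 appointments.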